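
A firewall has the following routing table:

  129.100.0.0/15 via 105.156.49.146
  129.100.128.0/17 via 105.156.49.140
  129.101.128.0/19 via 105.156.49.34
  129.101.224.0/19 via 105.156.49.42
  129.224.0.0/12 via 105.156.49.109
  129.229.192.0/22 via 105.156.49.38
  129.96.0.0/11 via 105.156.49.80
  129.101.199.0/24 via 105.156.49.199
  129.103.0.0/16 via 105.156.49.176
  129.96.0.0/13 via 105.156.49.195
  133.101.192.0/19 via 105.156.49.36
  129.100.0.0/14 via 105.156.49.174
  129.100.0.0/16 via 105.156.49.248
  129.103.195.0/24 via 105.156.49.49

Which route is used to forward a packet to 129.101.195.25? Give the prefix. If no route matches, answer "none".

Entries matching 129.101.195.25:
  129.96.0.0/11 (129.96.0.0 - 129.127.255.255)
  129.96.0.0/13 (129.96.0.0 - 129.103.255.255)
  129.100.0.0/14 (129.100.0.0 - 129.103.255.255)
  129.100.0.0/15 (129.100.0.0 - 129.101.255.255)
Most specific is 129.100.0.0/15.

129.100.0.0/15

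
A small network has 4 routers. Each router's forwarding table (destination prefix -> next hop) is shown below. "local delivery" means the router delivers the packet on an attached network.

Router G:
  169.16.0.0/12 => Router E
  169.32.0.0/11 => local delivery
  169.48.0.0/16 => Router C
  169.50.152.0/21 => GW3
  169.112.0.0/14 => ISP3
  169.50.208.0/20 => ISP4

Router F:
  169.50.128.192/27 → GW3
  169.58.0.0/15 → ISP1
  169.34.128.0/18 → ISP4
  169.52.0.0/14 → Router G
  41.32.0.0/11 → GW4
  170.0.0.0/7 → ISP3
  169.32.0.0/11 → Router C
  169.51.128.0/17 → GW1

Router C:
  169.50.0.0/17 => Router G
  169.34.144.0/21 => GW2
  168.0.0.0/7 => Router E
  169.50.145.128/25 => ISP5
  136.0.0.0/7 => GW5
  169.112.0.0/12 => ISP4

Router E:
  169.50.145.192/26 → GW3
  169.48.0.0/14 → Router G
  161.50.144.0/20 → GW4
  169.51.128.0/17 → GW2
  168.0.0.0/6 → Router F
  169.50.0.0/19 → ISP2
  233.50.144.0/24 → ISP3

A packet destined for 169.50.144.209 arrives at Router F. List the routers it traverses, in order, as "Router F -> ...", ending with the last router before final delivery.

At Router F: longest match for 169.50.144.209 is 169.32.0.0/11 -> Router C
At Router C: longest match for 169.50.144.209 is 168.0.0.0/7 -> Router E
At Router E: longest match for 169.50.144.209 is 169.48.0.0/14 -> Router G
At Router G: longest match for 169.50.144.209 is 169.32.0.0/11 -> local delivery

Router F -> Router C -> Router E -> Router G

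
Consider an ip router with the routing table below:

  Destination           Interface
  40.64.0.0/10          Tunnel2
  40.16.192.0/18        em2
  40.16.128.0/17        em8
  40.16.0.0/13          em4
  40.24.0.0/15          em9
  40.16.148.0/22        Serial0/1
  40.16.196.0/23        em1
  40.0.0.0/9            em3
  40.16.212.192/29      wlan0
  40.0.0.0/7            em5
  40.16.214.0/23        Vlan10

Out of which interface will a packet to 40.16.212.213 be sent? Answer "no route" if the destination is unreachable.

em2

Routes whose prefix contains 40.16.212.213:
  40.0.0.0/7 (40.0.0.0 - 41.255.255.255) -> em5
  40.0.0.0/9 (40.0.0.0 - 40.127.255.255) -> em3
  40.16.0.0/13 (40.16.0.0 - 40.23.255.255) -> em4
  40.16.128.0/17 (40.16.128.0 - 40.16.255.255) -> em8
  40.16.192.0/18 (40.16.192.0 - 40.16.255.255) -> em2
More-specific entries that do NOT match:
  40.16.212.192/29 (40.16.212.192 - 40.16.212.199) does not contain 40.16.212.213
  40.16.196.0/23 (40.16.196.0 - 40.16.197.255) does not contain 40.16.212.213
  40.16.214.0/23 (40.16.214.0 - 40.16.215.255) does not contain 40.16.212.213
  40.16.148.0/22 (40.16.148.0 - 40.16.151.255) does not contain 40.16.212.213
Longest matching prefix is /18 -> interface em2.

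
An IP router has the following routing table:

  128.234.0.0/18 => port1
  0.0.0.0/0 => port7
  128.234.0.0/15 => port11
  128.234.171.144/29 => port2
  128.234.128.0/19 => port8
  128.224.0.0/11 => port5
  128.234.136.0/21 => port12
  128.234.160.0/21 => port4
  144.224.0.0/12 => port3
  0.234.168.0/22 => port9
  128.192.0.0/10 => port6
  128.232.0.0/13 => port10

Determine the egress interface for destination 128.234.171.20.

port11

Routes whose prefix contains 128.234.171.20:
  0.0.0.0/0 (default, matches everything) -> port7
  128.192.0.0/10 (128.192.0.0 - 128.255.255.255) -> port6
  128.224.0.0/11 (128.224.0.0 - 128.255.255.255) -> port5
  128.232.0.0/13 (128.232.0.0 - 128.239.255.255) -> port10
  128.234.0.0/15 (128.234.0.0 - 128.235.255.255) -> port11
More-specific entries that do NOT match:
  128.234.171.144/29 (128.234.171.144 - 128.234.171.151) does not contain 128.234.171.20
  0.234.168.0/22 (0.234.168.0 - 0.234.171.255) does not contain 128.234.171.20
  128.234.136.0/21 (128.234.136.0 - 128.234.143.255) does not contain 128.234.171.20
  128.234.160.0/21 (128.234.160.0 - 128.234.167.255) does not contain 128.234.171.20
  128.234.128.0/19 (128.234.128.0 - 128.234.159.255) does not contain 128.234.171.20
  128.234.0.0/18 (128.234.0.0 - 128.234.63.255) does not contain 128.234.171.20
Longest matching prefix is /15 -> interface port11.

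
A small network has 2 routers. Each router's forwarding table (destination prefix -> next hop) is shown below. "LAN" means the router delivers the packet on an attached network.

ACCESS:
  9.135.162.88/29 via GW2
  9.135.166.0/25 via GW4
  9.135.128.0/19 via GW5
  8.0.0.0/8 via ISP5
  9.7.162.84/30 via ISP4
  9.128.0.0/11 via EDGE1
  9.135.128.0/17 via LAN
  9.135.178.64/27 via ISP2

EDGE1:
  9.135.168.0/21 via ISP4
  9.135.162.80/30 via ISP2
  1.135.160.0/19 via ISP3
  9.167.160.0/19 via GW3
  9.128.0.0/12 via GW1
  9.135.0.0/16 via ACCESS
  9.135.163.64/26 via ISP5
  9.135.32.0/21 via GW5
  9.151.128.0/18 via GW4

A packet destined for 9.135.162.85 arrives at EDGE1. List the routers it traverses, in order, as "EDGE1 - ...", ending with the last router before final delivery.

EDGE1 - ACCESS

At EDGE1: longest match for 9.135.162.85 is 9.135.0.0/16 -> ACCESS
At ACCESS: longest match for 9.135.162.85 is 9.135.128.0/17 -> LAN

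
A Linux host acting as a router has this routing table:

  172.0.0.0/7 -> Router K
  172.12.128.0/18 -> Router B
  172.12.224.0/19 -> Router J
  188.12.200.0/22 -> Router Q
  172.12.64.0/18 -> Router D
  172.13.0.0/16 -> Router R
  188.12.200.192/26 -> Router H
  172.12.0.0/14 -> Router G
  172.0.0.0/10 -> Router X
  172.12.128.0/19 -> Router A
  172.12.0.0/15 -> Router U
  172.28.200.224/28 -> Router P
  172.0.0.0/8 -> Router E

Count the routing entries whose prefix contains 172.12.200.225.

Prefixes containing 172.12.200.225:
  172.0.0.0/7 (172.0.0.0 - 173.255.255.255)
  172.0.0.0/8 (172.0.0.0 - 172.255.255.255)
  172.0.0.0/10 (172.0.0.0 - 172.63.255.255)
  172.12.0.0/14 (172.12.0.0 - 172.15.255.255)
  172.12.0.0/15 (172.12.0.0 - 172.13.255.255)
Total matching entries: 5.

5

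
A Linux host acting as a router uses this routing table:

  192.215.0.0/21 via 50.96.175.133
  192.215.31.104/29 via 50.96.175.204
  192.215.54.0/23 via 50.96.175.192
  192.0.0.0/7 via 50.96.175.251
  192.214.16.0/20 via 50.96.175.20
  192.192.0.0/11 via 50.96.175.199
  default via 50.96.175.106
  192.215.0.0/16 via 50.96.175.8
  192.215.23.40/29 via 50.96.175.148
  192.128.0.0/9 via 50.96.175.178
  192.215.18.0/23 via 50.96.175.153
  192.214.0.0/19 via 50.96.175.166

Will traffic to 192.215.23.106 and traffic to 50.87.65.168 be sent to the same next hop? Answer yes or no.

no

192.215.23.106: longest match 192.215.0.0/16 -> 50.96.175.8
50.87.65.168: longest match 0.0.0.0/0 -> 50.96.175.106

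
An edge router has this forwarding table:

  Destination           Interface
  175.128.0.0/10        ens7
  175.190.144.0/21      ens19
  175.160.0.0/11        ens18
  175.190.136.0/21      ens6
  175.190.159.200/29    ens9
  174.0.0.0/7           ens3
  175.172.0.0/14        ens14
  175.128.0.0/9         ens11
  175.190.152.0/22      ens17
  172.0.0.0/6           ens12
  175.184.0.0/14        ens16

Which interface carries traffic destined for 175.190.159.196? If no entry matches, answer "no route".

Routes whose prefix contains 175.190.159.196:
  172.0.0.0/6 (172.0.0.0 - 175.255.255.255) -> ens12
  174.0.0.0/7 (174.0.0.0 - 175.255.255.255) -> ens3
  175.128.0.0/9 (175.128.0.0 - 175.255.255.255) -> ens11
  175.128.0.0/10 (175.128.0.0 - 175.191.255.255) -> ens7
  175.160.0.0/11 (175.160.0.0 - 175.191.255.255) -> ens18
More-specific entries that do NOT match:
  175.190.159.200/29 (175.190.159.200 - 175.190.159.207) does not contain 175.190.159.196
  175.190.152.0/22 (175.190.152.0 - 175.190.155.255) does not contain 175.190.159.196
  175.190.144.0/21 (175.190.144.0 - 175.190.151.255) does not contain 175.190.159.196
  175.190.136.0/21 (175.190.136.0 - 175.190.143.255) does not contain 175.190.159.196
  175.172.0.0/14 (175.172.0.0 - 175.175.255.255) does not contain 175.190.159.196
  175.184.0.0/14 (175.184.0.0 - 175.187.255.255) does not contain 175.190.159.196
Longest matching prefix is /11 -> interface ens18.

ens18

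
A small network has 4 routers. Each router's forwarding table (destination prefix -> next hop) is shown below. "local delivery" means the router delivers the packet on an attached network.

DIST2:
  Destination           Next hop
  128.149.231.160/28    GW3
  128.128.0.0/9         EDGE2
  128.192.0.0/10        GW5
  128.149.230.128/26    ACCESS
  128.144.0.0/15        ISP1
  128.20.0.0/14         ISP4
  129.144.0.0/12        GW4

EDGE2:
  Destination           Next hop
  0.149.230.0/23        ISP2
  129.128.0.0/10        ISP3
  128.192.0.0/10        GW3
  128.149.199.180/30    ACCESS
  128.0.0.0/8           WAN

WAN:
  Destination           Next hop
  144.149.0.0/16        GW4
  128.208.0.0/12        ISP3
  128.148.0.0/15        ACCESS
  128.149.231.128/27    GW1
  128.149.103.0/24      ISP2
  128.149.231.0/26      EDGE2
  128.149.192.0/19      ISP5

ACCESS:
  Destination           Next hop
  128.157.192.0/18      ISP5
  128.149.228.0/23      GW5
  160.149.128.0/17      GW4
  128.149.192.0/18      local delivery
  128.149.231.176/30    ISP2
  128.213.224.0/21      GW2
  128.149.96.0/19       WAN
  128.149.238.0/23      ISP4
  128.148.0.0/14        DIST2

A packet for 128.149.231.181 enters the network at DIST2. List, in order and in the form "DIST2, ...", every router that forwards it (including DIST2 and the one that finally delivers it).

DIST2, EDGE2, WAN, ACCESS

At DIST2: longest match for 128.149.231.181 is 128.128.0.0/9 -> EDGE2
At EDGE2: longest match for 128.149.231.181 is 128.0.0.0/8 -> WAN
At WAN: longest match for 128.149.231.181 is 128.148.0.0/15 -> ACCESS
At ACCESS: longest match for 128.149.231.181 is 128.149.192.0/18 -> local delivery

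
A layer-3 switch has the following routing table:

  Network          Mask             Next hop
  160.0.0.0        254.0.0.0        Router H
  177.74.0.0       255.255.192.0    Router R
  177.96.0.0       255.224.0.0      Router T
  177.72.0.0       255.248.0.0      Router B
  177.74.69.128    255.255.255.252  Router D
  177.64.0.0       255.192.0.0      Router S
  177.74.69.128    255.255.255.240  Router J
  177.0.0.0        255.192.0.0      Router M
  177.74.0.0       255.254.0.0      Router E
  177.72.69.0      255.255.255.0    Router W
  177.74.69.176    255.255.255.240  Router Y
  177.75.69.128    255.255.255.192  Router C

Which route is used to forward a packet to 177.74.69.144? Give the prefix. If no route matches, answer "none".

177.74.0.0/15

Entries matching 177.74.69.144:
  177.64.0.0/10 (177.64.0.0 - 177.127.255.255)
  177.72.0.0/13 (177.72.0.0 - 177.79.255.255)
  177.74.0.0/15 (177.74.0.0 - 177.75.255.255)
Most specific is 177.74.0.0/15.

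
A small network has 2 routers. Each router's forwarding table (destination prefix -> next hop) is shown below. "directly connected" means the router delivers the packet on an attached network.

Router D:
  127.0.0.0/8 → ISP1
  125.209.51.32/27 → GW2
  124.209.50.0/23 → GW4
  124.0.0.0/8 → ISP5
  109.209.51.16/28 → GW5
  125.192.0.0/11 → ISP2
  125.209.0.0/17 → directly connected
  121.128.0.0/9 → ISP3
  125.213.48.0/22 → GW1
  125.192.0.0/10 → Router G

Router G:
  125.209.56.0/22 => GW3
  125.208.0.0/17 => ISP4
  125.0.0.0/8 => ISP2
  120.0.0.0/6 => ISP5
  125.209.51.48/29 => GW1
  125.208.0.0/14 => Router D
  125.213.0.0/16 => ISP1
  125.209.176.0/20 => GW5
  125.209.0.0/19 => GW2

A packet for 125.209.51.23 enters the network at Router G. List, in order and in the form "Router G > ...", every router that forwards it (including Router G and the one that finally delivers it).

At Router G: longest match for 125.209.51.23 is 125.208.0.0/14 -> Router D
At Router D: longest match for 125.209.51.23 is 125.209.0.0/17 -> directly connected

Router G > Router D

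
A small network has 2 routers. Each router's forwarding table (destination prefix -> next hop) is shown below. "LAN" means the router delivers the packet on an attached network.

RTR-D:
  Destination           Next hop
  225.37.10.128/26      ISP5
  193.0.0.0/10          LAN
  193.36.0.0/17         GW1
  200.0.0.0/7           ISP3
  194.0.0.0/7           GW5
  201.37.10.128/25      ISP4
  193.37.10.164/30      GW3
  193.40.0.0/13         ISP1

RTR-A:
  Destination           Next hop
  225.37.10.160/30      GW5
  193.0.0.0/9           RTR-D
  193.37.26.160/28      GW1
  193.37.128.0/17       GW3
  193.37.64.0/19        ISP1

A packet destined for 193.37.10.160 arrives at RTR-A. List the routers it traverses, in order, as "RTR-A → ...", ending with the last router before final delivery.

At RTR-A: longest match for 193.37.10.160 is 193.0.0.0/9 -> RTR-D
At RTR-D: longest match for 193.37.10.160 is 193.0.0.0/10 -> LAN

RTR-A → RTR-D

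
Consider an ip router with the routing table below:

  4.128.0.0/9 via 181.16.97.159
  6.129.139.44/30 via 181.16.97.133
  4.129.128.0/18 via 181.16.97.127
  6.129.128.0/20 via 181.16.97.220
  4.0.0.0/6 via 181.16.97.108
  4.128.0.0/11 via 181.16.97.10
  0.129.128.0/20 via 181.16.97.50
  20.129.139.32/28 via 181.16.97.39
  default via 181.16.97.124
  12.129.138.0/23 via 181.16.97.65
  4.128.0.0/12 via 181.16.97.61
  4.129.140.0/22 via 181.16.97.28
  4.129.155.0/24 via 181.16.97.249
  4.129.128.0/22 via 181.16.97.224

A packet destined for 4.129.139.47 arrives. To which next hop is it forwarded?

181.16.97.127

Routes whose prefix contains 4.129.139.47:
  0.0.0.0/0 (default, matches everything) -> 181.16.97.124
  4.0.0.0/6 (4.0.0.0 - 7.255.255.255) -> 181.16.97.108
  4.128.0.0/9 (4.128.0.0 - 4.255.255.255) -> 181.16.97.159
  4.128.0.0/11 (4.128.0.0 - 4.159.255.255) -> 181.16.97.10
  4.128.0.0/12 (4.128.0.0 - 4.143.255.255) -> 181.16.97.61
  4.129.128.0/18 (4.129.128.0 - 4.129.191.255) -> 181.16.97.127
More-specific entries that do NOT match:
  6.129.139.44/30 (6.129.139.44 - 6.129.139.47) does not contain 4.129.139.47
  20.129.139.32/28 (20.129.139.32 - 20.129.139.47) does not contain 4.129.139.47
  4.129.155.0/24 (4.129.155.0 - 4.129.155.255) does not contain 4.129.139.47
  12.129.138.0/23 (12.129.138.0 - 12.129.139.255) does not contain 4.129.139.47
  4.129.140.0/22 (4.129.140.0 - 4.129.143.255) does not contain 4.129.139.47
  4.129.128.0/22 (4.129.128.0 - 4.129.131.255) does not contain 4.129.139.47
  6.129.128.0/20 (6.129.128.0 - 6.129.143.255) does not contain 4.129.139.47
  0.129.128.0/20 (0.129.128.0 - 0.129.143.255) does not contain 4.129.139.47
Longest matching prefix is /18 -> next hop 181.16.97.127.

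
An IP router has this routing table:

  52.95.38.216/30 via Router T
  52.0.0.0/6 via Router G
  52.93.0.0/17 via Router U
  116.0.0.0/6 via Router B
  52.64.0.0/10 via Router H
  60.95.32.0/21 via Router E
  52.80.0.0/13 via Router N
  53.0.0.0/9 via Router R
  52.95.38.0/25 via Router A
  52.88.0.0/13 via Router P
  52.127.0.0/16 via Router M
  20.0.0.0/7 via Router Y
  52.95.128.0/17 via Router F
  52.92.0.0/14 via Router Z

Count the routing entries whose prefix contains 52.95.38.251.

4

Prefixes containing 52.95.38.251:
  52.0.0.0/6 (52.0.0.0 - 55.255.255.255)
  52.64.0.0/10 (52.64.0.0 - 52.127.255.255)
  52.88.0.0/13 (52.88.0.0 - 52.95.255.255)
  52.92.0.0/14 (52.92.0.0 - 52.95.255.255)
Total matching entries: 4.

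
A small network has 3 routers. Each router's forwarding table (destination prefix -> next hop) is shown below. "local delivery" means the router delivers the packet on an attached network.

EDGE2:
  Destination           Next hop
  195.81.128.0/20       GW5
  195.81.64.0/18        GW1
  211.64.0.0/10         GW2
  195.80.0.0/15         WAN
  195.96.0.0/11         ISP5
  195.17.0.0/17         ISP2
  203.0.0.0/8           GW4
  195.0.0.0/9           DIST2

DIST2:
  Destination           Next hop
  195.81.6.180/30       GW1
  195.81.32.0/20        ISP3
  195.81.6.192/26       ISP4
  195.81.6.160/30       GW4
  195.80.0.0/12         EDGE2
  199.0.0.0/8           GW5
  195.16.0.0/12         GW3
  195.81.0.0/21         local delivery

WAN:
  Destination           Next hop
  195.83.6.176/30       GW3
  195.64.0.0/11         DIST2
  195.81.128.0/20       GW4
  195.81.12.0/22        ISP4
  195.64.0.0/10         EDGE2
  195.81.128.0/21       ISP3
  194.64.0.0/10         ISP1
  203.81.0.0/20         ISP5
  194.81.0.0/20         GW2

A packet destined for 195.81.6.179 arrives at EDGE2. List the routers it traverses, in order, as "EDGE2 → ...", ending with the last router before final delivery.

EDGE2 → WAN → DIST2

At EDGE2: longest match for 195.81.6.179 is 195.80.0.0/15 -> WAN
At WAN: longest match for 195.81.6.179 is 195.64.0.0/11 -> DIST2
At DIST2: longest match for 195.81.6.179 is 195.81.0.0/21 -> local delivery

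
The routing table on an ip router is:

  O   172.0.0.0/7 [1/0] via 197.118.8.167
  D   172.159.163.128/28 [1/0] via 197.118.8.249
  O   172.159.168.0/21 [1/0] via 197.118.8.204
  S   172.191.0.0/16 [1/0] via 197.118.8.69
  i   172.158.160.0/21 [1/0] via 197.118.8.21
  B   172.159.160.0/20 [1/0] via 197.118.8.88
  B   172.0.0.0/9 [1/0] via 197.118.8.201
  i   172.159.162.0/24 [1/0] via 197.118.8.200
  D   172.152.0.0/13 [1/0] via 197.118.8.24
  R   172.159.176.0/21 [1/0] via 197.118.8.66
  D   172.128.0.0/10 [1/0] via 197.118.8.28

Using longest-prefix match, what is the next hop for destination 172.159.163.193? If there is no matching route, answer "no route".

197.118.8.88

Routes whose prefix contains 172.159.163.193:
  172.0.0.0/7 (172.0.0.0 - 173.255.255.255) -> 197.118.8.167
  172.128.0.0/10 (172.128.0.0 - 172.191.255.255) -> 197.118.8.28
  172.152.0.0/13 (172.152.0.0 - 172.159.255.255) -> 197.118.8.24
  172.159.160.0/20 (172.159.160.0 - 172.159.175.255) -> 197.118.8.88
More-specific entries that do NOT match:
  172.159.163.128/28 (172.159.163.128 - 172.159.163.143) does not contain 172.159.163.193
  172.159.162.0/24 (172.159.162.0 - 172.159.162.255) does not contain 172.159.163.193
  172.159.168.0/21 (172.159.168.0 - 172.159.175.255) does not contain 172.159.163.193
  172.158.160.0/21 (172.158.160.0 - 172.158.167.255) does not contain 172.159.163.193
  172.159.176.0/21 (172.159.176.0 - 172.159.183.255) does not contain 172.159.163.193
Longest matching prefix is /20 -> next hop 197.118.8.88.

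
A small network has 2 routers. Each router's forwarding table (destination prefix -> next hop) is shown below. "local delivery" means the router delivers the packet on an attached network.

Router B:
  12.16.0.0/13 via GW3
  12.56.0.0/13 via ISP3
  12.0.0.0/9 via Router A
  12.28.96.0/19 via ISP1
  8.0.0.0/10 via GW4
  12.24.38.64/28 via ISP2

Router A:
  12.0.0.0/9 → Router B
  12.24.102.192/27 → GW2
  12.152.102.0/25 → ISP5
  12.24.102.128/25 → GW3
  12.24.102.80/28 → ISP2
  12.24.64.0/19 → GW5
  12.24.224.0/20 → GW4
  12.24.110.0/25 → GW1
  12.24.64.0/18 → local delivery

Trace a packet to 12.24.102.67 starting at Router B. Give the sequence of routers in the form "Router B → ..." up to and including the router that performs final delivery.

At Router B: longest match for 12.24.102.67 is 12.0.0.0/9 -> Router A
At Router A: longest match for 12.24.102.67 is 12.24.64.0/18 -> local delivery

Router B → Router A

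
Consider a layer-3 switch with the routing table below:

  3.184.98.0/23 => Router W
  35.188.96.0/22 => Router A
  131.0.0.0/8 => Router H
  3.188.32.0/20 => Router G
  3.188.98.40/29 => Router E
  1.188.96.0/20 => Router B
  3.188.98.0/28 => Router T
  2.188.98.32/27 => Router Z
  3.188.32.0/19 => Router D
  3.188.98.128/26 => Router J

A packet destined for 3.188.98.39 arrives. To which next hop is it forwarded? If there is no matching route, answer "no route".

No entry's prefix contains 3.188.98.39; there is no default route.

no route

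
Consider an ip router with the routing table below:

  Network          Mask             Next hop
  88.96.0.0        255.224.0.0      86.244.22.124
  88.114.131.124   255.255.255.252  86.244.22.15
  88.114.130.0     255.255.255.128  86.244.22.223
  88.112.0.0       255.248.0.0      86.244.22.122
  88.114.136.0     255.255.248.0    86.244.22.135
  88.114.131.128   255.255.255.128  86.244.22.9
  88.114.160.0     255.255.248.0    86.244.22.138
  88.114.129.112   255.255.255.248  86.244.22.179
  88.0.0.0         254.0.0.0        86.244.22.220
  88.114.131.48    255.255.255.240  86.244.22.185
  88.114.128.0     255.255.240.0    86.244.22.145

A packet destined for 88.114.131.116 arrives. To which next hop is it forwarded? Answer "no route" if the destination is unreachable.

Routes whose prefix contains 88.114.131.116:
  88.0.0.0/7 (88.0.0.0 - 89.255.255.255) -> 86.244.22.220
  88.96.0.0/11 (88.96.0.0 - 88.127.255.255) -> 86.244.22.124
  88.112.0.0/13 (88.112.0.0 - 88.119.255.255) -> 86.244.22.122
  88.114.128.0/20 (88.114.128.0 - 88.114.143.255) -> 86.244.22.145
More-specific entries that do NOT match:
  88.114.131.124/30 (88.114.131.124 - 88.114.131.127) does not contain 88.114.131.116
  88.114.129.112/29 (88.114.129.112 - 88.114.129.119) does not contain 88.114.131.116
  88.114.131.48/28 (88.114.131.48 - 88.114.131.63) does not contain 88.114.131.116
  88.114.130.0/25 (88.114.130.0 - 88.114.130.127) does not contain 88.114.131.116
  88.114.131.128/25 (88.114.131.128 - 88.114.131.255) does not contain 88.114.131.116
  88.114.136.0/21 (88.114.136.0 - 88.114.143.255) does not contain 88.114.131.116
  88.114.160.0/21 (88.114.160.0 - 88.114.167.255) does not contain 88.114.131.116
Longest matching prefix is /20 -> next hop 86.244.22.145.

86.244.22.145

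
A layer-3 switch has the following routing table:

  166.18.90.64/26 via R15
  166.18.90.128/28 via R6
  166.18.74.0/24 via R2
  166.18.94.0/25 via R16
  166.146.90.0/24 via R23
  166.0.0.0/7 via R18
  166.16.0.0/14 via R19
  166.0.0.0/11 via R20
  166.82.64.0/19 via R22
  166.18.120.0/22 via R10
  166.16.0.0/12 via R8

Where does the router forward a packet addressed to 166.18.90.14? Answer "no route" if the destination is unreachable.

R19

Routes whose prefix contains 166.18.90.14:
  166.0.0.0/7 (166.0.0.0 - 167.255.255.255) -> R18
  166.0.0.0/11 (166.0.0.0 - 166.31.255.255) -> R20
  166.16.0.0/12 (166.16.0.0 - 166.31.255.255) -> R8
  166.16.0.0/14 (166.16.0.0 - 166.19.255.255) -> R19
More-specific entries that do NOT match:
  166.18.90.128/28 (166.18.90.128 - 166.18.90.143) does not contain 166.18.90.14
  166.18.90.64/26 (166.18.90.64 - 166.18.90.127) does not contain 166.18.90.14
  166.18.94.0/25 (166.18.94.0 - 166.18.94.127) does not contain 166.18.90.14
  166.18.74.0/24 (166.18.74.0 - 166.18.74.255) does not contain 166.18.90.14
  166.146.90.0/24 (166.146.90.0 - 166.146.90.255) does not contain 166.18.90.14
  166.18.120.0/22 (166.18.120.0 - 166.18.123.255) does not contain 166.18.90.14
  166.82.64.0/19 (166.82.64.0 - 166.82.95.255) does not contain 166.18.90.14
Longest matching prefix is /14 -> next hop R19.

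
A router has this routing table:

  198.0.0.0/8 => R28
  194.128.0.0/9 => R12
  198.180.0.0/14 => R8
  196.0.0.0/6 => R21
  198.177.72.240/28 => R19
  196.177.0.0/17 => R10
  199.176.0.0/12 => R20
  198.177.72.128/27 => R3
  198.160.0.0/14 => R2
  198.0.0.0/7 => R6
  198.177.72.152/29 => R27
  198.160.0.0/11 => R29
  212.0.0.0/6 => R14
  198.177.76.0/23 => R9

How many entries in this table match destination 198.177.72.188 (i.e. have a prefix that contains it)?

Prefixes containing 198.177.72.188:
  196.0.0.0/6 (196.0.0.0 - 199.255.255.255)
  198.0.0.0/7 (198.0.0.0 - 199.255.255.255)
  198.0.0.0/8 (198.0.0.0 - 198.255.255.255)
  198.160.0.0/11 (198.160.0.0 - 198.191.255.255)
Total matching entries: 4.

4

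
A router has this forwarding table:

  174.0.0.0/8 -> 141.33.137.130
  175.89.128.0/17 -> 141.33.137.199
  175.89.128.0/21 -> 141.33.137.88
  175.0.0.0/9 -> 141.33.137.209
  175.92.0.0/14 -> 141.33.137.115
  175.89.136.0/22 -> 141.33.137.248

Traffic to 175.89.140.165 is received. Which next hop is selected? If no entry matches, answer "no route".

Routes whose prefix contains 175.89.140.165:
  175.0.0.0/9 (175.0.0.0 - 175.127.255.255) -> 141.33.137.209
  175.89.128.0/17 (175.89.128.0 - 175.89.255.255) -> 141.33.137.199
More-specific entries that do NOT match:
  175.89.136.0/22 (175.89.136.0 - 175.89.139.255) does not contain 175.89.140.165
  175.89.128.0/21 (175.89.128.0 - 175.89.135.255) does not contain 175.89.140.165
Longest matching prefix is /17 -> next hop 141.33.137.199.

141.33.137.199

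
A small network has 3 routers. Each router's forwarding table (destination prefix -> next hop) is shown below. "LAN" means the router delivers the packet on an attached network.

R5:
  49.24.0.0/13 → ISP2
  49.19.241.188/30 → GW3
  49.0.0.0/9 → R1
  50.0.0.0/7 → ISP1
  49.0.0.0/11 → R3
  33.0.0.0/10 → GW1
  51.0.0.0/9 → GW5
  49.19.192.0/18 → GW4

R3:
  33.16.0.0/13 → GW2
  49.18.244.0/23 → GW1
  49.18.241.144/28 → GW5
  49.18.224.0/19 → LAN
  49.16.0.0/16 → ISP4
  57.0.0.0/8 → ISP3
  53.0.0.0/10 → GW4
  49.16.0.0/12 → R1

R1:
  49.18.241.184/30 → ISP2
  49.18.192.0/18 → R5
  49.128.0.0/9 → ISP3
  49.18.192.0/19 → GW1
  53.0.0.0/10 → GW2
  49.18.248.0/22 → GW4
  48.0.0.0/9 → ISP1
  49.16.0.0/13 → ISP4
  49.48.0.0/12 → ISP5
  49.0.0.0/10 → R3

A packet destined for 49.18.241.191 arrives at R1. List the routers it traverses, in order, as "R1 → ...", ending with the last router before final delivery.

At R1: longest match for 49.18.241.191 is 49.18.192.0/18 -> R5
At R5: longest match for 49.18.241.191 is 49.0.0.0/11 -> R3
At R3: longest match for 49.18.241.191 is 49.18.224.0/19 -> LAN

R1 → R5 → R3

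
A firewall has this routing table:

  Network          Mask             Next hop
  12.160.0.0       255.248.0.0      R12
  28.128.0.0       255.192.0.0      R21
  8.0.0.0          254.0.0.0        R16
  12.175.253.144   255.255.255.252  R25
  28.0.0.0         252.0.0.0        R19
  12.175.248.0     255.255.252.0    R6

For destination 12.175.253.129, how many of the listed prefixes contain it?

0

No listed prefix contains 12.175.253.129.
Total matching entries: 0.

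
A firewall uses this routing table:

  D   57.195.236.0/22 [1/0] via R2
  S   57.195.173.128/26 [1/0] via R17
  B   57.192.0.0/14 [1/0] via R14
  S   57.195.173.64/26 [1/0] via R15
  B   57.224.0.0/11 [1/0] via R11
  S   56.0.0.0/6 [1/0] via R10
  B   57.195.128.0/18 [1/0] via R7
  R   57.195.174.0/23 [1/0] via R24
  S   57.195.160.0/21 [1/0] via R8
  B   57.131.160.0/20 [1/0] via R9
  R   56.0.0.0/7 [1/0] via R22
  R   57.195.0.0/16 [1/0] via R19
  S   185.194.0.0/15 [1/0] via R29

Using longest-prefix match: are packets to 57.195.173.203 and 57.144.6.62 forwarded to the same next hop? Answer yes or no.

no

57.195.173.203: longest match 57.195.128.0/18 -> R7
57.144.6.62: longest match 56.0.0.0/7 -> R22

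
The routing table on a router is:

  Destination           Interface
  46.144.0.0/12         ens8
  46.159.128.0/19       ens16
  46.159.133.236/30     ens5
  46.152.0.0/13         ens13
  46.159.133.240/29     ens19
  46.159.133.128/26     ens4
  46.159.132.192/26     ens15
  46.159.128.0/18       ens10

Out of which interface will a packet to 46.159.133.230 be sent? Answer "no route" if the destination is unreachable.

ens16

Routes whose prefix contains 46.159.133.230:
  46.144.0.0/12 (46.144.0.0 - 46.159.255.255) -> ens8
  46.152.0.0/13 (46.152.0.0 - 46.159.255.255) -> ens13
  46.159.128.0/18 (46.159.128.0 - 46.159.191.255) -> ens10
  46.159.128.0/19 (46.159.128.0 - 46.159.159.255) -> ens16
More-specific entries that do NOT match:
  46.159.133.236/30 (46.159.133.236 - 46.159.133.239) does not contain 46.159.133.230
  46.159.133.240/29 (46.159.133.240 - 46.159.133.247) does not contain 46.159.133.230
  46.159.133.128/26 (46.159.133.128 - 46.159.133.191) does not contain 46.159.133.230
  46.159.132.192/26 (46.159.132.192 - 46.159.132.255) does not contain 46.159.133.230
Longest matching prefix is /19 -> interface ens16.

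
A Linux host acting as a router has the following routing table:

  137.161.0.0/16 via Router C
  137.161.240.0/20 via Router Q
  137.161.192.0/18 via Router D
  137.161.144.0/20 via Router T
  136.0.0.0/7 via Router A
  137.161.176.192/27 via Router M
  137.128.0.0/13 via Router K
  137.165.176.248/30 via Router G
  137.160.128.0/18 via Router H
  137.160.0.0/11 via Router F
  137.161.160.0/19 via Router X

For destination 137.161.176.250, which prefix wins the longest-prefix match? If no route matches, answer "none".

Entries matching 137.161.176.250:
  136.0.0.0/7 (136.0.0.0 - 137.255.255.255)
  137.160.0.0/11 (137.160.0.0 - 137.191.255.255)
  137.161.0.0/16 (137.161.0.0 - 137.161.255.255)
  137.161.160.0/19 (137.161.160.0 - 137.161.191.255)
Most specific is 137.161.160.0/19.

137.161.160.0/19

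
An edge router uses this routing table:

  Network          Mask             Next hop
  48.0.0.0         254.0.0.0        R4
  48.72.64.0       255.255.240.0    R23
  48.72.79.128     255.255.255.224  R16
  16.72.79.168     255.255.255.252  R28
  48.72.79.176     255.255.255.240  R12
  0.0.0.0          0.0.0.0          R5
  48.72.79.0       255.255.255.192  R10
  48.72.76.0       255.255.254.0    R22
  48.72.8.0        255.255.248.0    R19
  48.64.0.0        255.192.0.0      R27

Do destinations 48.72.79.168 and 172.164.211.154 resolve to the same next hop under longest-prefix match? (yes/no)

no

48.72.79.168: longest match 48.72.64.0/20 -> R23
172.164.211.154: longest match 0.0.0.0/0 -> R5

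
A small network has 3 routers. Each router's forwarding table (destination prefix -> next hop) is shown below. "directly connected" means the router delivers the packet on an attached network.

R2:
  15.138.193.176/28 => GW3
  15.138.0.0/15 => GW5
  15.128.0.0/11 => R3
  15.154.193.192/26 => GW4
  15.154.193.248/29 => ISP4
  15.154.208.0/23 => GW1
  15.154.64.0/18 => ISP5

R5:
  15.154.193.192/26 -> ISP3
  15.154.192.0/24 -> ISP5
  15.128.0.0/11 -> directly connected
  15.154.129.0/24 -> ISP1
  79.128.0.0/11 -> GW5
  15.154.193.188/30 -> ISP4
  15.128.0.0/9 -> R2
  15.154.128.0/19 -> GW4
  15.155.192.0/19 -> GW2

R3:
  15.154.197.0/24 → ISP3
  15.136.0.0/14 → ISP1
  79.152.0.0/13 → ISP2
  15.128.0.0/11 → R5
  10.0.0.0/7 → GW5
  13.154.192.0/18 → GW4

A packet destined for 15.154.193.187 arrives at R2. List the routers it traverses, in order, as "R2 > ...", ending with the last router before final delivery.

At R2: longest match for 15.154.193.187 is 15.128.0.0/11 -> R3
At R3: longest match for 15.154.193.187 is 15.128.0.0/11 -> R5
At R5: longest match for 15.154.193.187 is 15.128.0.0/11 -> directly connected

R2 > R3 > R5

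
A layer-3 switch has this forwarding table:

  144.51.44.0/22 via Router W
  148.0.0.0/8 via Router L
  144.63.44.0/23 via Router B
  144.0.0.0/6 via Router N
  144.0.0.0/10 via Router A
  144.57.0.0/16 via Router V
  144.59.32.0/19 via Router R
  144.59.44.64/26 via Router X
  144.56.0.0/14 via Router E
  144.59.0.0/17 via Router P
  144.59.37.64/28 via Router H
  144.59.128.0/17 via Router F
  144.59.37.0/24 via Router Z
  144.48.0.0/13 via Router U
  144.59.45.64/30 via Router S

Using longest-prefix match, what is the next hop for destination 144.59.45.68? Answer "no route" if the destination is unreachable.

Routes whose prefix contains 144.59.45.68:
  144.0.0.0/6 (144.0.0.0 - 147.255.255.255) -> Router N
  144.0.0.0/10 (144.0.0.0 - 144.63.255.255) -> Router A
  144.56.0.0/14 (144.56.0.0 - 144.59.255.255) -> Router E
  144.59.0.0/17 (144.59.0.0 - 144.59.127.255) -> Router P
  144.59.32.0/19 (144.59.32.0 - 144.59.63.255) -> Router R
More-specific entries that do NOT match:
  144.59.45.64/30 (144.59.45.64 - 144.59.45.67) does not contain 144.59.45.68
  144.59.37.64/28 (144.59.37.64 - 144.59.37.79) does not contain 144.59.45.68
  144.59.44.64/26 (144.59.44.64 - 144.59.44.127) does not contain 144.59.45.68
  144.59.37.0/24 (144.59.37.0 - 144.59.37.255) does not contain 144.59.45.68
  144.63.44.0/23 (144.63.44.0 - 144.63.45.255) does not contain 144.59.45.68
  144.51.44.0/22 (144.51.44.0 - 144.51.47.255) does not contain 144.59.45.68
Longest matching prefix is /19 -> next hop Router R.

Router R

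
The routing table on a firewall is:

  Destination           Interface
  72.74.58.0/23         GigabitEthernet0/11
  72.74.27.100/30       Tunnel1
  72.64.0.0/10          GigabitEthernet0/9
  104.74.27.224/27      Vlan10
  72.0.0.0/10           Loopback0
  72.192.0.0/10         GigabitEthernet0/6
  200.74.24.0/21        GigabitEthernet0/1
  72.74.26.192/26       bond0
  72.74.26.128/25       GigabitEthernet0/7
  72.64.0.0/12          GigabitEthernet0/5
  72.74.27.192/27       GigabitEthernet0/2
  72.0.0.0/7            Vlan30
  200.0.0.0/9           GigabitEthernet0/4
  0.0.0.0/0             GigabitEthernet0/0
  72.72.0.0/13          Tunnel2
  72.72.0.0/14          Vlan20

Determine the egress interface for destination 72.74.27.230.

Routes whose prefix contains 72.74.27.230:
  0.0.0.0/0 (default, matches everything) -> GigabitEthernet0/0
  72.0.0.0/7 (72.0.0.0 - 73.255.255.255) -> Vlan30
  72.64.0.0/10 (72.64.0.0 - 72.127.255.255) -> GigabitEthernet0/9
  72.64.0.0/12 (72.64.0.0 - 72.79.255.255) -> GigabitEthernet0/5
  72.72.0.0/13 (72.72.0.0 - 72.79.255.255) -> Tunnel2
  72.72.0.0/14 (72.72.0.0 - 72.75.255.255) -> Vlan20
More-specific entries that do NOT match:
  72.74.27.100/30 (72.74.27.100 - 72.74.27.103) does not contain 72.74.27.230
  104.74.27.224/27 (104.74.27.224 - 104.74.27.255) does not contain 72.74.27.230
  72.74.27.192/27 (72.74.27.192 - 72.74.27.223) does not contain 72.74.27.230
  72.74.26.192/26 (72.74.26.192 - 72.74.26.255) does not contain 72.74.27.230
  72.74.26.128/25 (72.74.26.128 - 72.74.26.255) does not contain 72.74.27.230
  72.74.58.0/23 (72.74.58.0 - 72.74.59.255) does not contain 72.74.27.230
  200.74.24.0/21 (200.74.24.0 - 200.74.31.255) does not contain 72.74.27.230
Longest matching prefix is /14 -> interface Vlan20.

Vlan20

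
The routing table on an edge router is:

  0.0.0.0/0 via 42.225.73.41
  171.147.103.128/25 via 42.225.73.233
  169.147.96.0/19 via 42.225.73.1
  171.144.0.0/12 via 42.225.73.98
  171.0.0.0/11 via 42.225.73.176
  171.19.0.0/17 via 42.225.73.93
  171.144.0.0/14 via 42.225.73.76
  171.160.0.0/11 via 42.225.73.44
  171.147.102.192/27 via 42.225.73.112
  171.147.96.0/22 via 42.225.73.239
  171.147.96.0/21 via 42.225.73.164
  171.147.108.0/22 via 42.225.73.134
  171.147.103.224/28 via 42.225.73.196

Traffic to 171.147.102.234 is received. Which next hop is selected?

Routes whose prefix contains 171.147.102.234:
  0.0.0.0/0 (default, matches everything) -> 42.225.73.41
  171.144.0.0/12 (171.144.0.0 - 171.159.255.255) -> 42.225.73.98
  171.144.0.0/14 (171.144.0.0 - 171.147.255.255) -> 42.225.73.76
  171.147.96.0/21 (171.147.96.0 - 171.147.103.255) -> 42.225.73.164
More-specific entries that do NOT match:
  171.147.103.224/28 (171.147.103.224 - 171.147.103.239) does not contain 171.147.102.234
  171.147.102.192/27 (171.147.102.192 - 171.147.102.223) does not contain 171.147.102.234
  171.147.103.128/25 (171.147.103.128 - 171.147.103.255) does not contain 171.147.102.234
  171.147.96.0/22 (171.147.96.0 - 171.147.99.255) does not contain 171.147.102.234
  171.147.108.0/22 (171.147.108.0 - 171.147.111.255) does not contain 171.147.102.234
Longest matching prefix is /21 -> next hop 42.225.73.164.

42.225.73.164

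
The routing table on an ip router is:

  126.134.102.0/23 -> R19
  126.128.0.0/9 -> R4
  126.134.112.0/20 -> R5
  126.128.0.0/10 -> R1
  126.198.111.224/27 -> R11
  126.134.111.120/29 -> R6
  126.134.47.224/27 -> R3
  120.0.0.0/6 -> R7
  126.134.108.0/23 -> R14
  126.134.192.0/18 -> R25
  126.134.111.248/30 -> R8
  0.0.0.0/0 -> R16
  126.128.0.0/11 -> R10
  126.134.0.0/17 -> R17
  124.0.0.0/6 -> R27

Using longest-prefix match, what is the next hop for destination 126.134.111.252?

R17

Routes whose prefix contains 126.134.111.252:
  0.0.0.0/0 (default, matches everything) -> R16
  124.0.0.0/6 (124.0.0.0 - 127.255.255.255) -> R27
  126.128.0.0/9 (126.128.0.0 - 126.255.255.255) -> R4
  126.128.0.0/10 (126.128.0.0 - 126.191.255.255) -> R1
  126.128.0.0/11 (126.128.0.0 - 126.159.255.255) -> R10
  126.134.0.0/17 (126.134.0.0 - 126.134.127.255) -> R17
More-specific entries that do NOT match:
  126.134.111.248/30 (126.134.111.248 - 126.134.111.251) does not contain 126.134.111.252
  126.134.111.120/29 (126.134.111.120 - 126.134.111.127) does not contain 126.134.111.252
  126.198.111.224/27 (126.198.111.224 - 126.198.111.255) does not contain 126.134.111.252
  126.134.47.224/27 (126.134.47.224 - 126.134.47.255) does not contain 126.134.111.252
  126.134.102.0/23 (126.134.102.0 - 126.134.103.255) does not contain 126.134.111.252
  126.134.108.0/23 (126.134.108.0 - 126.134.109.255) does not contain 126.134.111.252
  126.134.112.0/20 (126.134.112.0 - 126.134.127.255) does not contain 126.134.111.252
  126.134.192.0/18 (126.134.192.0 - 126.134.255.255) does not contain 126.134.111.252
Longest matching prefix is /17 -> next hop R17.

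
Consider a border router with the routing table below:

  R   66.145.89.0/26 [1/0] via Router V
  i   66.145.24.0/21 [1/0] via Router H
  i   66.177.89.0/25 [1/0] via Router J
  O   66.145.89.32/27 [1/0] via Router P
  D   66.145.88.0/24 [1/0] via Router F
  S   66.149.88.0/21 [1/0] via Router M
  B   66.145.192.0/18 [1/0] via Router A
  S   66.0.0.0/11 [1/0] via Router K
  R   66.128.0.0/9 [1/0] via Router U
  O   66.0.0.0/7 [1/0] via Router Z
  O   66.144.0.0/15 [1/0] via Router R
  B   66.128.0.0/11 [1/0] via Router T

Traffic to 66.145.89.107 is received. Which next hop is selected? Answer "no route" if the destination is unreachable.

Routes whose prefix contains 66.145.89.107:
  66.0.0.0/7 (66.0.0.0 - 67.255.255.255) -> Router Z
  66.128.0.0/9 (66.128.0.0 - 66.255.255.255) -> Router U
  66.128.0.0/11 (66.128.0.0 - 66.159.255.255) -> Router T
  66.144.0.0/15 (66.144.0.0 - 66.145.255.255) -> Router R
More-specific entries that do NOT match:
  66.145.89.32/27 (66.145.89.32 - 66.145.89.63) does not contain 66.145.89.107
  66.145.89.0/26 (66.145.89.0 - 66.145.89.63) does not contain 66.145.89.107
  66.177.89.0/25 (66.177.89.0 - 66.177.89.127) does not contain 66.145.89.107
  66.145.88.0/24 (66.145.88.0 - 66.145.88.255) does not contain 66.145.89.107
  66.145.24.0/21 (66.145.24.0 - 66.145.31.255) does not contain 66.145.89.107
  66.149.88.0/21 (66.149.88.0 - 66.149.95.255) does not contain 66.145.89.107
  66.145.192.0/18 (66.145.192.0 - 66.145.255.255) does not contain 66.145.89.107
Longest matching prefix is /15 -> next hop Router R.

Router R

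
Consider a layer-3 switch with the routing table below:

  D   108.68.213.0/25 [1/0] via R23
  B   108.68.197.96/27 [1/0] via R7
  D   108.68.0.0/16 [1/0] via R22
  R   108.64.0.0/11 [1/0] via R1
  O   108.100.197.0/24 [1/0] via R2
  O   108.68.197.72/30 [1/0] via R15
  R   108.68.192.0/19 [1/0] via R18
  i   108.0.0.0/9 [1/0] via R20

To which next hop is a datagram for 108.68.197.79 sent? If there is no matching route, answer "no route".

Routes whose prefix contains 108.68.197.79:
  108.0.0.0/9 (108.0.0.0 - 108.127.255.255) -> R20
  108.64.0.0/11 (108.64.0.0 - 108.95.255.255) -> R1
  108.68.0.0/16 (108.68.0.0 - 108.68.255.255) -> R22
  108.68.192.0/19 (108.68.192.0 - 108.68.223.255) -> R18
More-specific entries that do NOT match:
  108.68.197.72/30 (108.68.197.72 - 108.68.197.75) does not contain 108.68.197.79
  108.68.197.96/27 (108.68.197.96 - 108.68.197.127) does not contain 108.68.197.79
  108.68.213.0/25 (108.68.213.0 - 108.68.213.127) does not contain 108.68.197.79
  108.100.197.0/24 (108.100.197.0 - 108.100.197.255) does not contain 108.68.197.79
Longest matching prefix is /19 -> next hop R18.

R18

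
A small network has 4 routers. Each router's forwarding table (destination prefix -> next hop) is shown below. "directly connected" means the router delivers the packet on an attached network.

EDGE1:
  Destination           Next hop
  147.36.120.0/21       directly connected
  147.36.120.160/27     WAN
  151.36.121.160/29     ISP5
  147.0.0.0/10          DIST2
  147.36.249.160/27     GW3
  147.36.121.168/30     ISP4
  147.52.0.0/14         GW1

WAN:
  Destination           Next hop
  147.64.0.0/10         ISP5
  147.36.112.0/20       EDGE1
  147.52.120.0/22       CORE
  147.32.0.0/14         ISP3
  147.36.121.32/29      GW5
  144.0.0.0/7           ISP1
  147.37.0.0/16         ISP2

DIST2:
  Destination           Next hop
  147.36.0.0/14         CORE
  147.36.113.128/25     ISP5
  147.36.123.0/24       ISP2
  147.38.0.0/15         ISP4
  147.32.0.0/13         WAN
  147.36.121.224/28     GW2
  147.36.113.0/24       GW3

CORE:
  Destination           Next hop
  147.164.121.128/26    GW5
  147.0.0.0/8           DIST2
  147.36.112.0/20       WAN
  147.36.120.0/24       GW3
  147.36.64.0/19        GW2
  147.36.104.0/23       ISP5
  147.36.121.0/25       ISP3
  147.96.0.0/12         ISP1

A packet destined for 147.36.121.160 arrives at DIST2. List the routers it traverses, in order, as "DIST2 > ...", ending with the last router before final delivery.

DIST2 > CORE > WAN > EDGE1

At DIST2: longest match for 147.36.121.160 is 147.36.0.0/14 -> CORE
At CORE: longest match for 147.36.121.160 is 147.36.112.0/20 -> WAN
At WAN: longest match for 147.36.121.160 is 147.36.112.0/20 -> EDGE1
At EDGE1: longest match for 147.36.121.160 is 147.36.120.0/21 -> directly connected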